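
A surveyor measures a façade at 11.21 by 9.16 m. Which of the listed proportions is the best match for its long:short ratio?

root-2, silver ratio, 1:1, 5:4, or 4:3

5:4

11.21/9.16 ≈ 1.224. Nearest candidates are 5:4 (1.250, off by 0.026) and 4:3 (1.333, off by 0.109).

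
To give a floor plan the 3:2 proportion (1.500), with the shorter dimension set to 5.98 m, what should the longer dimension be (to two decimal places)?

8.97 m

3:2 = 1.50000.
Longer side = 5.98 × 1.50000 ≈ 8.9700 → 8.97 m.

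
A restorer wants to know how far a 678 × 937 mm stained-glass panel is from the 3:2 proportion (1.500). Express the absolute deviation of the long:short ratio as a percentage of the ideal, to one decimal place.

7.9%

Ratio = 937 / 678 ≈ 1.3820.
Ideal 3:2 = 1.5000. |1.3820 − 1.5000| / 1.5000 ≈ 7.87% → 7.9%.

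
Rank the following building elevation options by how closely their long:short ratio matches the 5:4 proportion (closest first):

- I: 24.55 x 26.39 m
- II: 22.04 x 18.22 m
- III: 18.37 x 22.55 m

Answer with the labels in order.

III, II, I

Ratios: I = 26.39 / 24.55 ≈ 1.075; II = 22.04 / 18.22 ≈ 1.210; III = 22.55 / 18.37 ≈ 1.228.
|Δ from 1.250|: I 0.175; II 0.040; III 0.022.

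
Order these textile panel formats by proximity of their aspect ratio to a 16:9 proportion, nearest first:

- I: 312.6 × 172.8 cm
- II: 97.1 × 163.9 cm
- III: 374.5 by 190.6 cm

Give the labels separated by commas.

I, II, III

I: 312.6/172.8 ≈ 1.809 → |1.809 − 1.778| = 0.031
II: 163.9/97.1 ≈ 1.688 → |1.688 − 1.778| = 0.090
III: 374.5/190.6 ≈ 1.965 → |1.965 − 1.778| = 0.187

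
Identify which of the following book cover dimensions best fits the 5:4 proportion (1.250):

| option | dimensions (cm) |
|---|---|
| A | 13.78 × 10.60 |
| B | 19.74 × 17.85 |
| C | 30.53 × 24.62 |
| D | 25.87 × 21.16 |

C

Ratios (long/short): A ≈ 1.300; B ≈ 1.106; C ≈ 1.240; D ≈ 1.223.
5:4 ≈ 1.250; option C is nearest (Δ 0.010).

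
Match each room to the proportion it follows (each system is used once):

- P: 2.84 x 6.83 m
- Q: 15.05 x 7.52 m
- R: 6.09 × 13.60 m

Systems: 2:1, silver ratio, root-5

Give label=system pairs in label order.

P = 6.83/2.84 ≈ 2.405 → silver ratio (2.414)
Q = 15.05/7.52 ≈ 2.001 → 2:1 (2.000)
R = 13.60/6.09 ≈ 2.233 → root-5 (2.236)

P=silver ratio, Q=2:1, R=root-5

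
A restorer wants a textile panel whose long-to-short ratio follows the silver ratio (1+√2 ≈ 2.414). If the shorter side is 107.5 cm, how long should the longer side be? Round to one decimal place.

silver ratio ≈ 2.41421.
Longer side = 107.5 × 2.41421 ≈ 259.528 → 259.5 cm.

259.5 cm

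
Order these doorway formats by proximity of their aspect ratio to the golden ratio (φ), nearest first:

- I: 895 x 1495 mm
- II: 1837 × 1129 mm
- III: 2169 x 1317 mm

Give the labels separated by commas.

II, III, I

Ratios: I = 1495 / 895 ≈ 1.670; II = 1837 / 1129 ≈ 1.627; III = 2169 / 1317 ≈ 1.647.
|Δ from 1.618|: I 0.052; II 0.009; III 0.029.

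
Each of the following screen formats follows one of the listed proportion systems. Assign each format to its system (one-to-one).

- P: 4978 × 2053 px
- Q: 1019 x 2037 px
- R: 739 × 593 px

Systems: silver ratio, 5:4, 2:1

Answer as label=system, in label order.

P=silver ratio, Q=2:1, R=5:4

Ratios: P ≈ 2.425; Q ≈ 1.999; R ≈ 1.246.
Targets: silver ratio ≈ 2.414; 5:4 ≈ 1.250; 2:1 ≈ 2.000.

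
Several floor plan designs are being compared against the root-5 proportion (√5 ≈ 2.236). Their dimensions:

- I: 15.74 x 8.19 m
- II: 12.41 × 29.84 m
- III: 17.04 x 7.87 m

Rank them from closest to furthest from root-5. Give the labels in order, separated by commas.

I: 15.74/8.19 ≈ 1.922 → |1.922 − 2.236| = 0.314
II: 29.84/12.41 ≈ 2.405 → |2.405 − 2.236| = 0.169
III: 17.04/7.87 ≈ 2.165 → |2.165 − 2.236| = 0.071

III, II, I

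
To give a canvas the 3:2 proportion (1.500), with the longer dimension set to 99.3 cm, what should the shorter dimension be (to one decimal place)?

3:2 = 1.50000.
Shorter side = 99.3 ÷ 1.50000 ≈ 66.200 → 66.2 cm.

66.2 cm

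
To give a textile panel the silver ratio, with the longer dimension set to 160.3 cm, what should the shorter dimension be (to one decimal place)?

silver ratio ≈ 2.41421.
Shorter side = 160.3 ÷ 2.41421 ≈ 66.399 → 66.4 cm.

66.4 cm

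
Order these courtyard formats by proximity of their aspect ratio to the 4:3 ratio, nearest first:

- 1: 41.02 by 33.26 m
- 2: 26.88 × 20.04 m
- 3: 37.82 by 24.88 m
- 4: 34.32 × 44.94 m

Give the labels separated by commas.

2, 4, 1, 3

1: 41.02/33.26 ≈ 1.233 → |1.233 − 1.333| = 0.100
2: 26.88/20.04 ≈ 1.341 → |1.341 − 1.333| = 0.008
3: 37.82/24.88 ≈ 1.520 → |1.520 − 1.333| = 0.187
4: 44.94/34.32 ≈ 1.309 → |1.309 − 1.333| = 0.024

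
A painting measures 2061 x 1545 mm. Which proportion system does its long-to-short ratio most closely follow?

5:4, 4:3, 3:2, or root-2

Ratio = 2061 / 1545 ≈ 1.334.
Distances: 5:4 1.250 (Δ 0.084); 4:3 1.333 (Δ 0.001); 3:2 1.500 (Δ 0.166); root-2 1.414 (Δ 0.080).

4:3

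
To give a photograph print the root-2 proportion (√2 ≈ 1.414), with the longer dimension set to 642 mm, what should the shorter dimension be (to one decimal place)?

454.0 mm

root-2 ≈ 1.41421.
Shorter side = 642 ÷ 1.41421 ≈ 453.964 → 454.0 mm.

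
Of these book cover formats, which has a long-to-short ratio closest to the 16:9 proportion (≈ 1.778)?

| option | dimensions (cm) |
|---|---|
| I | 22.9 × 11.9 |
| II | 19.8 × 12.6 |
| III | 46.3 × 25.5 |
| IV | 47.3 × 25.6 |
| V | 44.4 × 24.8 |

V

Target 16:9 ≈ 1.778.
I: 1.924 (Δ0.146)  II: 1.571 (Δ0.207)  III: 1.816 (Δ0.038)  IV: 1.848 (Δ0.070)  V: 1.790 (Δ0.012)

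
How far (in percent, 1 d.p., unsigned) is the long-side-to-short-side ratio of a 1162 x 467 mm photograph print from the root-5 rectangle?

11.3%

Ratio = 1162 / 467 ≈ 2.4882.
Ideal root-5 ≈ 2.2361. |2.4882 − 2.2361| / 2.2361 ≈ 11.27% → 11.3%.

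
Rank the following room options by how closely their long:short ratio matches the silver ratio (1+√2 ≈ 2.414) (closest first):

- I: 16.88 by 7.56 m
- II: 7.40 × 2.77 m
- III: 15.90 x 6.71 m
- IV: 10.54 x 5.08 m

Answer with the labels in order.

Ratios: I = 16.88 / 7.56 ≈ 2.233; II = 7.40 / 2.77 ≈ 2.671; III = 15.90 / 6.71 ≈ 2.370; IV = 10.54 / 5.08 ≈ 2.075.
|Δ from 2.414|: I 0.181; II 0.257; III 0.044; IV 0.339.

III, I, II, IV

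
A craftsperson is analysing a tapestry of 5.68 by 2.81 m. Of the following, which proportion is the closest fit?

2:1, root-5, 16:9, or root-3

5.68/2.81 ≈ 2.021. Nearest candidates are 2:1 (2.000, off by 0.021) and root-5 (2.236, off by 0.215).

2:1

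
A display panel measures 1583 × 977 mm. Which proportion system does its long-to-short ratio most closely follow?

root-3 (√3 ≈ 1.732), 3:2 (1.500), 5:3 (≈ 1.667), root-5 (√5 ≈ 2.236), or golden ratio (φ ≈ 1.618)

golden ratio

Ratio = 1583 / 977 ≈ 1.620.
Distances: root-3 1.732 (Δ 0.112); 3:2 1.500 (Δ 0.120); 5:3 1.667 (Δ 0.047); root-5 2.236 (Δ 0.616); golden ratio 1.618 (Δ 0.002).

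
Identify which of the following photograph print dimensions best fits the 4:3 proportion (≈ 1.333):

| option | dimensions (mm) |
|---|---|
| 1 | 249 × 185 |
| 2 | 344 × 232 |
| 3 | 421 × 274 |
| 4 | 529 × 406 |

Ratios (long/short): 1 ≈ 1.346; 2 ≈ 1.483; 3 ≈ 1.536; 4 ≈ 1.303.
4:3 ≈ 1.333; option 1 is nearest (Δ 0.013).

1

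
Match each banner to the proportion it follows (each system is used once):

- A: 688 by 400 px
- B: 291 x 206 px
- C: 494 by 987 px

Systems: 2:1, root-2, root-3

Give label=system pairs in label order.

A=root-3, B=root-2, C=2:1

A = 688/400 ≈ 1.720 → root-3 (1.732)
B = 291/206 ≈ 1.413 → root-2 (1.414)
C = 987/494 ≈ 1.998 → 2:1 (2.000)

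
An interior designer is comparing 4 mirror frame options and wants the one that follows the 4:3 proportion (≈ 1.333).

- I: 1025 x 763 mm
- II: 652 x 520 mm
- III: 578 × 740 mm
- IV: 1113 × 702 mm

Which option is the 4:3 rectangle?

Ratios (long/short): I ≈ 1.343; II ≈ 1.254; III ≈ 1.280; IV ≈ 1.585.
4:3 ≈ 1.333; option I is nearest (Δ 0.010).

I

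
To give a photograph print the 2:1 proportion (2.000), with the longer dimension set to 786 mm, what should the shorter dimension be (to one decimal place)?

393.0 mm

2:1 = 2.00000.
Shorter side = 786 ÷ 2.00000 ≈ 393.000 → 393.0 mm.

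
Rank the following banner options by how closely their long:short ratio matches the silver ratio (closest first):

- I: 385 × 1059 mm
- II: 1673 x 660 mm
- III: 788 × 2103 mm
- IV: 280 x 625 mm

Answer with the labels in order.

Ratios: I = 1059 / 385 ≈ 2.751; II = 1673 / 660 ≈ 2.535; III = 2103 / 788 ≈ 2.669; IV = 625 / 280 ≈ 2.232.
|Δ from 2.414|: I 0.337; II 0.121; III 0.255; IV 0.182.

II, IV, III, I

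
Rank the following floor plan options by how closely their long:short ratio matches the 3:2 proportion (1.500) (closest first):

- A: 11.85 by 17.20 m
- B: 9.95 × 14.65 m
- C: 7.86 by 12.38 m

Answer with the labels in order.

B, A, C

Ratios: A = 17.20 / 11.85 ≈ 1.451; B = 14.65 / 9.95 ≈ 1.472; C = 12.38 / 7.86 ≈ 1.575.
|Δ from 1.500|: A 0.049; B 0.028; C 0.075.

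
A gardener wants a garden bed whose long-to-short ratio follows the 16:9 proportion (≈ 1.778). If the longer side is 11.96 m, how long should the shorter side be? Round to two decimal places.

16:9 ≈ 1.77778.
Shorter side = 11.96 ÷ 1.77778 ≈ 6.7275 → 6.73 m.

6.73 m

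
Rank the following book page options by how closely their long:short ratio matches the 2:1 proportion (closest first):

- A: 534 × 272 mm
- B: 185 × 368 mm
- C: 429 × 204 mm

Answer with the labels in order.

B, A, C

Ratios: A = 534 / 272 ≈ 1.963; B = 368 / 185 ≈ 1.989; C = 429 / 204 ≈ 2.103.
|Δ from 2.000|: A 0.037; B 0.011; C 0.103.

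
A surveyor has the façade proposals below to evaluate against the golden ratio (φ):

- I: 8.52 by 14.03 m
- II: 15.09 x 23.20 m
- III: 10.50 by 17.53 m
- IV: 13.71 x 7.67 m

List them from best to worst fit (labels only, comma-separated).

Ratios: I = 14.03 / 8.52 ≈ 1.647; II = 23.20 / 15.09 ≈ 1.537; III = 17.53 / 10.50 ≈ 1.670; IV = 13.71 / 7.67 ≈ 1.787.
|Δ from 1.618|: I 0.029; II 0.081; III 0.052; IV 0.169.

I, III, II, IV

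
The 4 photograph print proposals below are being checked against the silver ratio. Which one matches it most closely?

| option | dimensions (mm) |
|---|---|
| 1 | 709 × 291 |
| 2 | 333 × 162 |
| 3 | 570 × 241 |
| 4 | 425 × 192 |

1

Target silver ratio ≈ 2.414.
1: 2.436 (Δ0.022)  2: 2.056 (Δ0.358)  3: 2.365 (Δ0.049)  4: 2.214 (Δ0.200)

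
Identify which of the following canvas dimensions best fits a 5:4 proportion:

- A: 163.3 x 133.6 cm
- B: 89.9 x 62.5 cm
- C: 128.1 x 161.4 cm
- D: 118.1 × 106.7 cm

C

Ratios (long/short): A ≈ 1.222; B ≈ 1.438; C ≈ 1.260; D ≈ 1.107.
5:4 ≈ 1.250; option C is nearest (Δ 0.010).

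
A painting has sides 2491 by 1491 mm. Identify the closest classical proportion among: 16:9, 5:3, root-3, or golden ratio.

2491/1491 ≈ 1.671. Nearest candidates are 5:3 (1.667, off by 0.004) and golden ratio (1.618, off by 0.053).

5:3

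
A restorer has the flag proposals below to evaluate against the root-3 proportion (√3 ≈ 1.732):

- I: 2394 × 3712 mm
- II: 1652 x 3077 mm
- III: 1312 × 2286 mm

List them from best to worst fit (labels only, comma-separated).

III, II, I

Ratios: I = 3712 / 2394 ≈ 1.551; II = 3077 / 1652 ≈ 1.863; III = 2286 / 1312 ≈ 1.742.
|Δ from 1.732|: I 0.181; II 0.131; III 0.010.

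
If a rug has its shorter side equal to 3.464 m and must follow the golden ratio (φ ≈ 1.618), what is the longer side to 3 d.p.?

golden ratio ≈ 1.61803.
Longer side = 3.464 × 1.61803 ≈ 5.60486 → 5.605 m.

5.605 m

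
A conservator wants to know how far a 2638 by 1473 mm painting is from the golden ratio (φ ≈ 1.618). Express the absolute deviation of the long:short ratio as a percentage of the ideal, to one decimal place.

Ratio = 2638 / 1473 ≈ 1.7909.
Ideal golden ratio ≈ 1.6180. |1.7909 − 1.6180| / 1.6180 ≈ 10.69% → 10.7%.

10.7%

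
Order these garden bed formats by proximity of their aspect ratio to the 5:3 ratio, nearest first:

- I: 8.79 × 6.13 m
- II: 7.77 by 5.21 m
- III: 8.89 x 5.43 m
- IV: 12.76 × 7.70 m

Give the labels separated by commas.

I: 8.79/6.13 ≈ 1.434 → |1.434 − 1.667| = 0.233
II: 7.77/5.21 ≈ 1.491 → |1.491 − 1.667| = 0.176
III: 8.89/5.43 ≈ 1.637 → |1.637 − 1.667| = 0.030
IV: 12.76/7.70 ≈ 1.657 → |1.657 − 1.667| = 0.010

IV, III, II, I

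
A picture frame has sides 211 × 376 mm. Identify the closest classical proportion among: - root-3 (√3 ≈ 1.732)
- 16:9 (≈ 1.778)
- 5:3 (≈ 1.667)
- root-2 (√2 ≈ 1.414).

16:9

Ratio = 376 / 211 ≈ 1.782.
Distances: root-3 1.732 (Δ 0.050); 16:9 1.778 (Δ 0.004); 5:3 1.667 (Δ 0.115); root-2 1.414 (Δ 0.368).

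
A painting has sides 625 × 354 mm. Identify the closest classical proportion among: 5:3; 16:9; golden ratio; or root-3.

16:9

625/354 ≈ 1.766. Nearest candidates are 16:9 (1.778, off by 0.012) and root-3 (1.732, off by 0.034).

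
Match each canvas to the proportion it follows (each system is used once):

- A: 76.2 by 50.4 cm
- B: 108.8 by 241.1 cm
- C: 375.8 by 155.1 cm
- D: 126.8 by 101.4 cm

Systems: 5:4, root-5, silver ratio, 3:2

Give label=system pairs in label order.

A = 76.2/50.4 ≈ 1.512 → 3:2 (1.500)
B = 241.1/108.8 ≈ 2.216 → root-5 (2.236)
C = 375.8/155.1 ≈ 2.423 → silver ratio (2.414)
D = 126.8/101.4 ≈ 1.250 → 5:4 (1.250)

A=3:2, B=root-5, C=silver ratio, D=5:4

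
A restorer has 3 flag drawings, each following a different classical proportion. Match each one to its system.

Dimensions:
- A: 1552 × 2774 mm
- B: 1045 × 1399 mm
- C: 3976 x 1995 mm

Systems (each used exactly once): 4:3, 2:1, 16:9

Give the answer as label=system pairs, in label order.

A = 2774/1552 ≈ 1.787 → 16:9 (1.778)
B = 1399/1045 ≈ 1.339 → 4:3 (1.333)
C = 3976/1995 ≈ 1.993 → 2:1 (2.000)

A=16:9, B=4:3, C=2:1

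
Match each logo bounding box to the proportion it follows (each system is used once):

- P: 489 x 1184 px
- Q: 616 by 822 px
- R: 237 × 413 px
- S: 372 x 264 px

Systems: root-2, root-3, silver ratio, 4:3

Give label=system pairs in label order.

Ratios: P ≈ 2.421; Q ≈ 1.334; R ≈ 1.743; S ≈ 1.409.
Targets: root-2 ≈ 1.414; root-3 ≈ 1.732; silver ratio ≈ 2.414; 4:3 ≈ 1.333.

P=silver ratio, Q=4:3, R=root-3, S=root-2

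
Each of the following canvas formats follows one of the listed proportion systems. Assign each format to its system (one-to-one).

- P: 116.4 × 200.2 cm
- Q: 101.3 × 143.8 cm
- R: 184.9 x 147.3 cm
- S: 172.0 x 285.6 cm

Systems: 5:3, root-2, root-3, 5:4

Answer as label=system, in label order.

P=root-3, Q=root-2, R=5:4, S=5:3

P = 200.2/116.4 ≈ 1.720 → root-3 (1.732)
Q = 143.8/101.3 ≈ 1.420 → root-2 (1.414)
R = 184.9/147.3 ≈ 1.255 → 5:4 (1.250)
S = 285.6/172.0 ≈ 1.660 → 5:3 (1.667)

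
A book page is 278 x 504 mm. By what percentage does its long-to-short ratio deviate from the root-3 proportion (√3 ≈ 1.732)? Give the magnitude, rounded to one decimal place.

Ratio = 504 / 278 ≈ 1.8129.
Ideal root-3 ≈ 1.7321. |1.8129 − 1.7321| / 1.7321 ≈ 4.66% → 4.7%.

4.7%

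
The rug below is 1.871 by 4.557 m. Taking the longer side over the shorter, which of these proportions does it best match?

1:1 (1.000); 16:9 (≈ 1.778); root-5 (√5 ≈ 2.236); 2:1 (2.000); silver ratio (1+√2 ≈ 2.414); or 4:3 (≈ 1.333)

4.557/1.871 ≈ 2.436. Nearest candidates are silver ratio (2.414, off by 0.022) and root-5 (2.236, off by 0.200).

silver ratio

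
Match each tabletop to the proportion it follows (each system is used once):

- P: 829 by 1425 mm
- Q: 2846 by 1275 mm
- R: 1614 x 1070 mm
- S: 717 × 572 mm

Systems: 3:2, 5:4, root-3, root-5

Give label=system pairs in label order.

P=root-3, Q=root-5, R=3:2, S=5:4

P = 1425/829 ≈ 1.719 → root-3 (1.732)
Q = 2846/1275 ≈ 2.232 → root-5 (2.236)
R = 1614/1070 ≈ 1.508 → 3:2 (1.500)
S = 717/572 ≈ 1.253 → 5:4 (1.250)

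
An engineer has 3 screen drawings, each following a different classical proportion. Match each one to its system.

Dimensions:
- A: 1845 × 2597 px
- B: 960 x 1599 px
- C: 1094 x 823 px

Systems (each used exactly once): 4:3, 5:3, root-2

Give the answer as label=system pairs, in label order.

A=root-2, B=5:3, C=4:3

Ratios: A ≈ 1.408; B ≈ 1.666; C ≈ 1.329.
Targets: 4:3 ≈ 1.333; 5:3 ≈ 1.667; root-2 ≈ 1.414.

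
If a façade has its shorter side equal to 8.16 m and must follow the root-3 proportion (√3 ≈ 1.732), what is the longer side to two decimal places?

root-3 ≈ 1.73205.
Longer side = 8.16 × 1.73205 ≈ 14.1335 → 14.13 m.

14.13 m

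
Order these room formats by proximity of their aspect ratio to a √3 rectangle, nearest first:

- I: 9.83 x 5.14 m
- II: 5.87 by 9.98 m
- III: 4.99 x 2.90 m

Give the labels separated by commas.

Ratios: I = 9.83 / 5.14 ≈ 1.912; II = 9.98 / 5.87 ≈ 1.700; III = 4.99 / 2.90 ≈ 1.721.
|Δ from 1.732|: I 0.180; II 0.032; III 0.011.

III, II, I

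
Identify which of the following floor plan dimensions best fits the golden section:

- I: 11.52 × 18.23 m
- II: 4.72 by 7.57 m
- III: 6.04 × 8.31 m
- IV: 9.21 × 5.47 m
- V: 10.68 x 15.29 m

Target golden ratio ≈ 1.618.
I: 1.582 (Δ0.036)  II: 1.604 (Δ0.014)  III: 1.376 (Δ0.242)  IV: 1.684 (Δ0.066)  V: 1.432 (Δ0.186)

II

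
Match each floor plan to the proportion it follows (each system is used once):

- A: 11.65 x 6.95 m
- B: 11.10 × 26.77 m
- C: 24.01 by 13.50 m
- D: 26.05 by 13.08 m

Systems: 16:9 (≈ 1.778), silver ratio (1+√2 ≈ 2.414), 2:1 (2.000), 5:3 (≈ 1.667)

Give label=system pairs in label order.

A = 11.65/6.95 ≈ 1.676 → 5:3 (1.667)
B = 26.77/11.10 ≈ 2.412 → silver ratio (2.414)
C = 24.01/13.50 ≈ 1.779 → 16:9 (1.778)
D = 26.05/13.08 ≈ 1.992 → 2:1 (2.000)

A=5:3, B=silver ratio, C=16:9, D=2:1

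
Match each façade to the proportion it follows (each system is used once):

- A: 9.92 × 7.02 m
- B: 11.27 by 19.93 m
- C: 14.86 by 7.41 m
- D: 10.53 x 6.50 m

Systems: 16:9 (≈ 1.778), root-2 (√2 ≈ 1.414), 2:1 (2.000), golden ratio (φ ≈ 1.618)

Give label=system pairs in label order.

Ratios: A ≈ 1.413; B ≈ 1.768; C ≈ 2.005; D ≈ 1.620.
Targets: 16:9 ≈ 1.778; root-2 ≈ 1.414; 2:1 ≈ 2.000; golden ratio ≈ 1.618.

A=root-2, B=16:9, C=2:1, D=golden ratio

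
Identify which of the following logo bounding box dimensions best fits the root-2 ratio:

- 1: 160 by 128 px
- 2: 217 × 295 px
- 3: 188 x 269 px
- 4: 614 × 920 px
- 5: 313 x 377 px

Target root-2 ≈ 1.414.
1: 1.250 (Δ0.164)  2: 1.359 (Δ0.055)  3: 1.431 (Δ0.017)  4: 1.498 (Δ0.084)  5: 1.204 (Δ0.210)

3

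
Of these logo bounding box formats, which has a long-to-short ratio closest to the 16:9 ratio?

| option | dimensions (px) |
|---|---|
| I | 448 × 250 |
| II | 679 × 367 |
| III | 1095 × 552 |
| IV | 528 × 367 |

Ratios (long/short): I ≈ 1.792; II ≈ 1.850; III ≈ 1.984; IV ≈ 1.439.
16:9 ≈ 1.778; option I is nearest (Δ 0.014).

I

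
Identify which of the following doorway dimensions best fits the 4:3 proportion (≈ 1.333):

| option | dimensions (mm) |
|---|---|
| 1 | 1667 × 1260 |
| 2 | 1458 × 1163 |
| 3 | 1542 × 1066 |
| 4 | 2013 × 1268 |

1

Ratios (long/short): 1 ≈ 1.323; 2 ≈ 1.254; 3 ≈ 1.447; 4 ≈ 1.588.
4:3 ≈ 1.333; option 1 is nearest (Δ 0.010).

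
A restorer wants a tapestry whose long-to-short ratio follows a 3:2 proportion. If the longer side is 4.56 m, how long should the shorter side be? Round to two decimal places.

3:2 = 1.50000.
Shorter side = 4.56 ÷ 1.50000 ≈ 3.0400 → 3.04 m.

3.04 m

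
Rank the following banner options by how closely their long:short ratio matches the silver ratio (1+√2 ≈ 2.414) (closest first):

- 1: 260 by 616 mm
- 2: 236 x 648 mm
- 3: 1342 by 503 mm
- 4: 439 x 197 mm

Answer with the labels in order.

1, 4, 3, 2

1: 616/260 ≈ 2.369 → |2.369 − 2.414| = 0.045
2: 648/236 ≈ 2.746 → |2.746 − 2.414| = 0.332
3: 1342/503 ≈ 2.668 → |2.668 − 2.414| = 0.254
4: 439/197 ≈ 2.228 → |2.228 − 2.414| = 0.186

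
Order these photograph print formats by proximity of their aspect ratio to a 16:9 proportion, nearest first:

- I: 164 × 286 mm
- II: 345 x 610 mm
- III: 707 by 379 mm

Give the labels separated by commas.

Ratios: I = 286 / 164 ≈ 1.744; II = 610 / 345 ≈ 1.768; III = 707 / 379 ≈ 1.865.
|Δ from 1.778|: I 0.034; II 0.010; III 0.087.

II, I, III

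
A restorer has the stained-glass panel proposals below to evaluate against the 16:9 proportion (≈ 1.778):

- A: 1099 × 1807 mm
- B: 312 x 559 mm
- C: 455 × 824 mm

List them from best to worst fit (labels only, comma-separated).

Ratios: A = 1807 / 1099 ≈ 1.644; B = 559 / 312 ≈ 1.792; C = 824 / 455 ≈ 1.811.
|Δ from 1.778|: A 0.134; B 0.014; C 0.033.

B, C, A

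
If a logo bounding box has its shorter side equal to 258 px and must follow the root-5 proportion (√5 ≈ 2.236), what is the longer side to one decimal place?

root-5 ≈ 2.23607.
Longer side = 258 × 2.23607 ≈ 576.906 → 576.9 px.

576.9 px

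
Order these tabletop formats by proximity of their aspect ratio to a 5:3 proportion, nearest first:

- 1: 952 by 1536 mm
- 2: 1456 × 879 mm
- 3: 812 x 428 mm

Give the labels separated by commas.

2, 1, 3

1: 1536/952 ≈ 1.613 → |1.613 − 1.667| = 0.054
2: 1456/879 ≈ 1.656 → |1.656 − 1.667| = 0.011
3: 812/428 ≈ 1.897 → |1.897 − 1.667| = 0.230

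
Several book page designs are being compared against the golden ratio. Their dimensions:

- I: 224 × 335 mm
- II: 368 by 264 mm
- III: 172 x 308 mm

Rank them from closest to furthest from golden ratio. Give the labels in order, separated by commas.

I, III, II

I: 335/224 ≈ 1.496 → |1.496 − 1.618| = 0.122
II: 368/264 ≈ 1.394 → |1.394 − 1.618| = 0.224
III: 308/172 ≈ 1.791 → |1.791 − 1.618| = 0.173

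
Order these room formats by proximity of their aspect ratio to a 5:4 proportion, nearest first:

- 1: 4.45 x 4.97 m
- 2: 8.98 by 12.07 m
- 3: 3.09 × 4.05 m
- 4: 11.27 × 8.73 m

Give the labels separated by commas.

4, 3, 2, 1

1: 4.97/4.45 ≈ 1.117 → |1.117 − 1.250| = 0.133
2: 12.07/8.98 ≈ 1.344 → |1.344 − 1.250| = 0.094
3: 4.05/3.09 ≈ 1.311 → |1.311 − 1.250| = 0.061
4: 11.27/8.73 ≈ 1.291 → |1.291 − 1.250| = 0.041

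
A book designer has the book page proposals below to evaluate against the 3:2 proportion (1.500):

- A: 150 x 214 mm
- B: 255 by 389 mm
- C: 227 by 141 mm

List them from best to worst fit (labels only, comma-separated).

Ratios: A = 214 / 150 ≈ 1.427; B = 389 / 255 ≈ 1.525; C = 227 / 141 ≈ 1.610.
|Δ from 1.500|: A 0.073; B 0.025; C 0.110.

B, A, C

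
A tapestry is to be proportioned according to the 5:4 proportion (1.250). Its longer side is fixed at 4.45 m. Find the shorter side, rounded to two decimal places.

5:4 = 1.25000.
Shorter side = 4.45 ÷ 1.25000 ≈ 3.5600 → 3.56 m.

3.56 m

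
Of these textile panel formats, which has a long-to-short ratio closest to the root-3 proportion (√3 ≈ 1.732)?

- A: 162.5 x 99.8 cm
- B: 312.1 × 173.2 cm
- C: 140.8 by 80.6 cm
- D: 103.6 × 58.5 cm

Target root-3 ≈ 1.732.
A: 1.628 (Δ0.104)  B: 1.802 (Δ0.070)  C: 1.747 (Δ0.015)  D: 1.771 (Δ0.039)

C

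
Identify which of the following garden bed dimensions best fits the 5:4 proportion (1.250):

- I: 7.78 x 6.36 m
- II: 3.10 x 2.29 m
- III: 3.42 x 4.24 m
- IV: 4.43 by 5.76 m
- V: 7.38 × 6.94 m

III

Target 5:4 ≈ 1.250.
I: 1.223 (Δ0.027)  II: 1.354 (Δ0.104)  III: 1.240 (Δ0.010)  IV: 1.300 (Δ0.050)  V: 1.063 (Δ0.187)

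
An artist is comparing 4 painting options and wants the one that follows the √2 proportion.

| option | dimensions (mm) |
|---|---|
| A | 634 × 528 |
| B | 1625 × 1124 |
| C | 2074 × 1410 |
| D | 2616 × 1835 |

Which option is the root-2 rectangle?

Ratios (long/short): A ≈ 1.201; B ≈ 1.446; C ≈ 1.471; D ≈ 1.426.
root-2 ≈ 1.414; option D is nearest (Δ 0.012).

D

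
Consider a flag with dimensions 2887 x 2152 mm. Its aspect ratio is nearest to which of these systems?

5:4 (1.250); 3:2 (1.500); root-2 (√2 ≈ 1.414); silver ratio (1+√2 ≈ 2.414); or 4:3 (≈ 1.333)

2887/2152 ≈ 1.342. Nearest candidates are 4:3 (1.333, off by 0.009) and root-2 (1.414, off by 0.072).

4:3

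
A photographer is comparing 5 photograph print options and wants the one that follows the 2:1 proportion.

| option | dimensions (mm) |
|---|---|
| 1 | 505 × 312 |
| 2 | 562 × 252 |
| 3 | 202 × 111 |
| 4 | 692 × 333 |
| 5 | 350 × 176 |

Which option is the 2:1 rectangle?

5

Target 2:1 ≈ 2.000.
1: 1.619 (Δ0.381)  2: 2.230 (Δ0.230)  3: 1.820 (Δ0.180)  4: 2.078 (Δ0.078)  5: 1.989 (Δ0.011)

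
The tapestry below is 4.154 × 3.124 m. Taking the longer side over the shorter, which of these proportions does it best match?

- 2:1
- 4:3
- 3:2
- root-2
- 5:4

Ratio = 4.154 / 3.124 ≈ 1.330.
Distances: 2:1 2.000 (Δ 0.670); 4:3 1.333 (Δ 0.003); 3:2 1.500 (Δ 0.170); root-2 1.414 (Δ 0.084); 5:4 1.250 (Δ 0.080).

4:3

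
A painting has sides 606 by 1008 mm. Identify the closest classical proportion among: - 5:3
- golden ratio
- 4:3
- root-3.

5:3

Ratio = 1008 / 606 ≈ 1.663.
Distances: 5:3 1.667 (Δ 0.004); golden ratio 1.618 (Δ 0.045); 4:3 1.333 (Δ 0.330); root-3 1.732 (Δ 0.069).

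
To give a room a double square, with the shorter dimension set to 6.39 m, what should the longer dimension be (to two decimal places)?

12.78 m

2:1 = 2.00000.
Longer side = 6.39 × 2.00000 ≈ 12.7800 → 12.78 m.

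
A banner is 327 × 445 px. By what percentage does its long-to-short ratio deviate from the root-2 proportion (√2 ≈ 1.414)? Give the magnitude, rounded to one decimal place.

3.8%

Ratio = 445 / 327 ≈ 1.3609.
Ideal root-2 ≈ 1.4142. |1.3609 − 1.4142| / 1.4142 ≈ 3.77% → 3.8%.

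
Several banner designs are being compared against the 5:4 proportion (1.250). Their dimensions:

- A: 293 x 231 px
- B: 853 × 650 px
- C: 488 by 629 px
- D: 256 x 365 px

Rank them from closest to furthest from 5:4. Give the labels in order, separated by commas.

A: 293/231 ≈ 1.268 → |1.268 − 1.250| = 0.018
B: 853/650 ≈ 1.312 → |1.312 − 1.250| = 0.062
C: 629/488 ≈ 1.289 → |1.289 − 1.250| = 0.039
D: 365/256 ≈ 1.426 → |1.426 − 1.250| = 0.176

A, C, B, D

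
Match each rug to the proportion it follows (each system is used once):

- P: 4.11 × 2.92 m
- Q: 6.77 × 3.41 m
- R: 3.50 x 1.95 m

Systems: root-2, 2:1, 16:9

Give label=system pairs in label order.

Ratios: P ≈ 1.408; Q ≈ 1.985; R ≈ 1.795.
Targets: root-2 ≈ 1.414; 2:1 ≈ 2.000; 16:9 ≈ 1.778.

P=root-2, Q=2:1, R=16:9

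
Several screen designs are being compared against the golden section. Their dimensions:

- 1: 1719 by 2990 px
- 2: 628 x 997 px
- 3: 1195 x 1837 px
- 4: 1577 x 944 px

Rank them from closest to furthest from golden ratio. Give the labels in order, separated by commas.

Ratios: 1 = 2990 / 1719 ≈ 1.739; 2 = 997 / 628 ≈ 1.588; 3 = 1837 / 1195 ≈ 1.537; 4 = 1577 / 944 ≈ 1.671.
|Δ from 1.618|: 1 0.121; 2 0.030; 3 0.081; 4 0.053.

2, 4, 3, 1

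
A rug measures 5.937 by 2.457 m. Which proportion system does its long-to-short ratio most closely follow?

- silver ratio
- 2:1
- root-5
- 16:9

silver ratio

5.937/2.457 ≈ 2.416. Nearest candidates are silver ratio (2.414, off by 0.002) and root-5 (2.236, off by 0.180).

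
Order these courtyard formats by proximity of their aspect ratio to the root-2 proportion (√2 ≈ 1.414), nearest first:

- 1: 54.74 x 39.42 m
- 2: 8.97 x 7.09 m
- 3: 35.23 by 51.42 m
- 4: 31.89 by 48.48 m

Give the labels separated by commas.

1: 54.74/39.42 ≈ 1.389 → |1.389 − 1.414| = 0.025
2: 8.97/7.09 ≈ 1.265 → |1.265 − 1.414| = 0.149
3: 51.42/35.23 ≈ 1.460 → |1.460 − 1.414| = 0.046
4: 48.48/31.89 ≈ 1.520 → |1.520 − 1.414| = 0.106

1, 3, 4, 2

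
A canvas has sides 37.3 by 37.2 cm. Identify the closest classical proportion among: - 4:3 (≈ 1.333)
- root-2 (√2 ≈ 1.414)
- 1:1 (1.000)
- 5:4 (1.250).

37.3/37.2 ≈ 1.003. Nearest candidates are 1:1 (1.000, off by 0.003) and 5:4 (1.250, off by 0.247).

1:1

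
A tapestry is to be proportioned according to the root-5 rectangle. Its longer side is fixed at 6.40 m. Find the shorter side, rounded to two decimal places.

2.86 m

root-5 ≈ 2.23607.
Shorter side = 6.40 ÷ 2.23607 ≈ 2.8622 → 2.86 m.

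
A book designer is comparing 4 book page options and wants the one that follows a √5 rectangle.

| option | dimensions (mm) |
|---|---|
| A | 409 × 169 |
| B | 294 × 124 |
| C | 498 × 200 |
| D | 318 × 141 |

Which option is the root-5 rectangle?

D

Target root-5 ≈ 2.236.
A: 2.420 (Δ0.184)  B: 2.371 (Δ0.135)  C: 2.490 (Δ0.254)  D: 2.255 (Δ0.019)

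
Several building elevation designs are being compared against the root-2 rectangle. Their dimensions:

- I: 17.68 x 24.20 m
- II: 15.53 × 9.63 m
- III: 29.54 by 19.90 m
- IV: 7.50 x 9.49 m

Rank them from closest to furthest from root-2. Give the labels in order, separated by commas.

Ratios: I = 24.20 / 17.68 ≈ 1.369; II = 15.53 / 9.63 ≈ 1.613; III = 29.54 / 19.90 ≈ 1.484; IV = 9.49 / 7.50 ≈ 1.265.
|Δ from 1.414|: I 0.045; II 0.199; III 0.070; IV 0.149.

I, III, IV, II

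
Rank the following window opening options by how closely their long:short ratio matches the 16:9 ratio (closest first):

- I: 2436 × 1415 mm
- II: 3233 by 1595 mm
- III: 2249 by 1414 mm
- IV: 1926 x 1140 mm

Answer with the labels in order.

I, IV, III, II

I: 2436/1415 ≈ 1.722 → |1.722 − 1.778| = 0.056
II: 3233/1595 ≈ 2.027 → |2.027 − 1.778| = 0.249
III: 2249/1414 ≈ 1.591 → |1.591 − 1.778| = 0.187
IV: 1926/1140 ≈ 1.689 → |1.689 − 1.778| = 0.089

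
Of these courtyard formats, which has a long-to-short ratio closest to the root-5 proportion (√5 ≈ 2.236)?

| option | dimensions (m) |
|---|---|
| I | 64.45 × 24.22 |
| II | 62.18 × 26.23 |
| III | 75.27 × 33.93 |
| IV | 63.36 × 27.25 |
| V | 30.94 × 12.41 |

III

Target root-5 ≈ 2.236.
I: 2.661 (Δ0.425)  II: 2.371 (Δ0.135)  III: 2.218 (Δ0.018)  IV: 2.325 (Δ0.089)  V: 2.493 (Δ0.257)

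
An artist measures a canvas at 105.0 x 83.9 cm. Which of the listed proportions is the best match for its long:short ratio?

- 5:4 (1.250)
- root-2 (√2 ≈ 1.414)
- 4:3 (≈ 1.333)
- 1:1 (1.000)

Ratio = 105.0 / 83.9 ≈ 1.251.
Distances: 5:4 1.250 (Δ 0.001); root-2 1.414 (Δ 0.163); 4:3 1.333 (Δ 0.082); 1:1 1.000 (Δ 0.251).

5:4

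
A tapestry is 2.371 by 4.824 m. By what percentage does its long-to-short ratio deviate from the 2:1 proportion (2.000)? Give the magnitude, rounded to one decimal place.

Ratio = 4.824 / 2.371 ≈ 2.0346.
Ideal 2:1 = 2.0000. |2.0346 − 2.0000| / 2.0000 ≈ 1.73% → 1.7%.

1.7%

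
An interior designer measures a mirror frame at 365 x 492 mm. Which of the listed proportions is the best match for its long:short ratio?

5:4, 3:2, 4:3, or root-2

Ratio = 492 / 365 ≈ 1.348.
Distances: 5:4 1.250 (Δ 0.098); 3:2 1.500 (Δ 0.152); 4:3 1.333 (Δ 0.015); root-2 1.414 (Δ 0.066).

4:3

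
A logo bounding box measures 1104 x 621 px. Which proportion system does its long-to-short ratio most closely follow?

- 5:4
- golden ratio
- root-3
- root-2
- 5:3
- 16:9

16:9

Ratio = 1104 / 621 ≈ 1.778.
Distances: 5:4 1.250 (Δ 0.528); golden ratio 1.618 (Δ 0.160); root-3 1.732 (Δ 0.046); root-2 1.414 (Δ 0.364); 5:3 1.667 (Δ 0.111); 16:9 1.778 (Δ 0.000).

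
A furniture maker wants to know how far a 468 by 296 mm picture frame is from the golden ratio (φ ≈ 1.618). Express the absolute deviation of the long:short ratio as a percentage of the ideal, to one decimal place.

Ratio = 468 / 296 ≈ 1.5811.
Ideal golden ratio ≈ 1.6180. |1.5811 − 1.6180| / 1.6180 ≈ 2.28% → 2.3%.

2.3%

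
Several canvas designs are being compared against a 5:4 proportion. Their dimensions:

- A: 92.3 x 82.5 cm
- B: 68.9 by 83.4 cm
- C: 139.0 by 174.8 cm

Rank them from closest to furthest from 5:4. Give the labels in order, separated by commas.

C, B, A

Ratios: A = 92.3 / 82.5 ≈ 1.119; B = 83.4 / 68.9 ≈ 1.210; C = 174.8 / 139.0 ≈ 1.258.
|Δ from 1.250|: A 0.131; B 0.040; C 0.008.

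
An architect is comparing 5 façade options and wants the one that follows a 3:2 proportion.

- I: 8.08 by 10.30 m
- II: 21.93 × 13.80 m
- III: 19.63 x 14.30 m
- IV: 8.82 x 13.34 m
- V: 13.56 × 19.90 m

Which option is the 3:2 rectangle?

IV

Ratios (long/short): I ≈ 1.275; II ≈ 1.589; III ≈ 1.373; IV ≈ 1.512; V ≈ 1.468.
3:2 ≈ 1.500; option IV is nearest (Δ 0.012).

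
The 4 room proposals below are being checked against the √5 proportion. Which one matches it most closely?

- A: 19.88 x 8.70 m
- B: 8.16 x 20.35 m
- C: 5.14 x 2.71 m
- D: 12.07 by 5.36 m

D

Target root-5 ≈ 2.236.
A: 2.285 (Δ0.049)  B: 2.494 (Δ0.258)  C: 1.897 (Δ0.339)  D: 2.252 (Δ0.016)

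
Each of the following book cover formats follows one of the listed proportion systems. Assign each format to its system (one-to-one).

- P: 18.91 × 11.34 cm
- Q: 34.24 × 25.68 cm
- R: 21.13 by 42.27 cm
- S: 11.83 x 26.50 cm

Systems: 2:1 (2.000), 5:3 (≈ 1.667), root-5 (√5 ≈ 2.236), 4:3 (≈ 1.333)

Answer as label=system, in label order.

P=5:3, Q=4:3, R=2:1, S=root-5

P = 18.91/11.34 ≈ 1.668 → 5:3 (1.667)
Q = 34.24/25.68 ≈ 1.333 → 4:3 (1.333)
R = 42.27/21.13 ≈ 2.000 → 2:1 (2.000)
S = 26.50/11.83 ≈ 2.240 → root-5 (2.236)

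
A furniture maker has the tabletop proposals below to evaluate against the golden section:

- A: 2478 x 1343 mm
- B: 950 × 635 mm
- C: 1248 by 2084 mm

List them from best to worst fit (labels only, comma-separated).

Ratios: A = 2478 / 1343 ≈ 1.845; B = 950 / 635 ≈ 1.496; C = 2084 / 1248 ≈ 1.670.
|Δ from 1.618|: A 0.227; B 0.122; C 0.052.

C, B, A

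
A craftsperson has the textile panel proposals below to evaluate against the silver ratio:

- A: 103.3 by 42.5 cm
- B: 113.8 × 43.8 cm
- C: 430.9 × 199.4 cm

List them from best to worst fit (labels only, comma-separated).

A: 103.3/42.5 ≈ 2.431 → |2.431 − 2.414| = 0.017
B: 113.8/43.8 ≈ 2.598 → |2.598 − 2.414| = 0.184
C: 430.9/199.4 ≈ 2.161 → |2.161 − 2.414| = 0.253

A, B, C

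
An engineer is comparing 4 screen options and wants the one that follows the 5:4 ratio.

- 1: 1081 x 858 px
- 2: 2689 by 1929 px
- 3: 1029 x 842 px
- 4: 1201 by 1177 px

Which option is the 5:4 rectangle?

1

Target 5:4 ≈ 1.250.
1: 1.260 (Δ0.010)  2: 1.394 (Δ0.144)  3: 1.222 (Δ0.028)  4: 1.020 (Δ0.230)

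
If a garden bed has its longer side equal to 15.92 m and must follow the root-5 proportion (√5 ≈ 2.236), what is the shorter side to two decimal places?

7.12 m

root-5 ≈ 2.23607.
Shorter side = 15.92 ÷ 2.23607 ≈ 7.1196 → 7.12 m.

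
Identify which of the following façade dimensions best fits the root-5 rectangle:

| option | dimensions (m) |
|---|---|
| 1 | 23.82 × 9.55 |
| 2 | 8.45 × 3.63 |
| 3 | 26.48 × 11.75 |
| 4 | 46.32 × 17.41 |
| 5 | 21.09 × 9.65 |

Ratios (long/short): 1 ≈ 2.494; 2 ≈ 2.328; 3 ≈ 2.254; 4 ≈ 2.661; 5 ≈ 2.185.
root-5 ≈ 2.236; option 3 is nearest (Δ 0.018).

3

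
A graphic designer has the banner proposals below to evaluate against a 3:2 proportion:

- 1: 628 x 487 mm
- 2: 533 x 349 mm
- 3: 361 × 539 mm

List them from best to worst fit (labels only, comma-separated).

3, 2, 1

Ratios: 1 = 628 / 487 ≈ 1.290; 2 = 533 / 349 ≈ 1.527; 3 = 539 / 361 ≈ 1.493.
|Δ from 1.500|: 1 0.210; 2 0.027; 3 0.007.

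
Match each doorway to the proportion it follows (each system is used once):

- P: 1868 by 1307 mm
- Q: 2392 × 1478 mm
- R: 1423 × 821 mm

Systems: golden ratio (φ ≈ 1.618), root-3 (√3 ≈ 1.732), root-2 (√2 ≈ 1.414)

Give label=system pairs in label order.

P=root-2, Q=golden ratio, R=root-3

Ratios: P ≈ 1.429; Q ≈ 1.618; R ≈ 1.733.
Targets: golden ratio ≈ 1.618; root-3 ≈ 1.732; root-2 ≈ 1.414.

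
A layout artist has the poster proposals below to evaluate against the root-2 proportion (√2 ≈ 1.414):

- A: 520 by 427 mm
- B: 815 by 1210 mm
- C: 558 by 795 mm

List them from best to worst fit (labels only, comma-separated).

A: 520/427 ≈ 1.218 → |1.218 − 1.414| = 0.196
B: 1210/815 ≈ 1.485 → |1.485 − 1.414| = 0.071
C: 795/558 ≈ 1.425 → |1.425 − 1.414| = 0.011

C, B, A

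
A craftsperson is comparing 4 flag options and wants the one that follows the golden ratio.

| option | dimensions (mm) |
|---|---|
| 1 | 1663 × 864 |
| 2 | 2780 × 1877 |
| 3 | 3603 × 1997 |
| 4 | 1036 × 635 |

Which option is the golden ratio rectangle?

4

Target golden ratio ≈ 1.618.
1: 1.925 (Δ0.307)  2: 1.481 (Δ0.137)  3: 1.804 (Δ0.186)  4: 1.631 (Δ0.013)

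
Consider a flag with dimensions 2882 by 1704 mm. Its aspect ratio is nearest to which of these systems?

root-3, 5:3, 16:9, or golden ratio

Ratio = 2882 / 1704 ≈ 1.691.
Distances: root-3 1.732 (Δ 0.041); 5:3 1.667 (Δ 0.024); 16:9 1.778 (Δ 0.087); golden ratio 1.618 (Δ 0.073).

5:3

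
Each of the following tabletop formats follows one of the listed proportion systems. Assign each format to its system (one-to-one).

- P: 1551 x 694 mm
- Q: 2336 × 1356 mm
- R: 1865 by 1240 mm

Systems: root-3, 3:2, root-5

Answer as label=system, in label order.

P = 1551/694 ≈ 2.235 → root-5 (2.236)
Q = 2336/1356 ≈ 1.723 → root-3 (1.732)
R = 1865/1240 ≈ 1.504 → 3:2 (1.500)

P=root-5, Q=root-3, R=3:2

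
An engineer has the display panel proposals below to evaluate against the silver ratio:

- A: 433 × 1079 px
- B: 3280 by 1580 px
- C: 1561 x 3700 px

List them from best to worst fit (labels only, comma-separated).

C, A, B

Ratios: A = 1079 / 433 ≈ 2.492; B = 3280 / 1580 ≈ 2.076; C = 3700 / 1561 ≈ 2.370.
|Δ from 2.414|: A 0.078; B 0.338; C 0.044.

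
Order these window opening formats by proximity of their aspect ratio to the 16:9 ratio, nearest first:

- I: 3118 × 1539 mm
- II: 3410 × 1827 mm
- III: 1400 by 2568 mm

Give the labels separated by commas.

Ratios: I = 3118 / 1539 ≈ 2.026; II = 3410 / 1827 ≈ 1.866; III = 2568 / 1400 ≈ 1.834.
|Δ from 1.778|: I 0.248; II 0.088; III 0.056.

III, II, I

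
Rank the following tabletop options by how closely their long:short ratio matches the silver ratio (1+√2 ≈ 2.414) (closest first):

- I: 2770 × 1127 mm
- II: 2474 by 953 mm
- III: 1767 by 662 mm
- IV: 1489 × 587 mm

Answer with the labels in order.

I, IV, II, III

Ratios: I = 2770 / 1127 ≈ 2.458; II = 2474 / 953 ≈ 2.596; III = 1767 / 662 ≈ 2.669; IV = 1489 / 587 ≈ 2.537.
|Δ from 2.414|: I 0.044; II 0.182; III 0.255; IV 0.123.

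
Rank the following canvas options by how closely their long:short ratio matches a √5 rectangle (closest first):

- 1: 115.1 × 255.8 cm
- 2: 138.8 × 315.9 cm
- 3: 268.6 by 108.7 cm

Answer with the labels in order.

1: 255.8/115.1 ≈ 2.222 → |2.222 − 2.236| = 0.014
2: 315.9/138.8 ≈ 2.276 → |2.276 − 2.236| = 0.040
3: 268.6/108.7 ≈ 2.471 → |2.471 − 2.236| = 0.235

1, 2, 3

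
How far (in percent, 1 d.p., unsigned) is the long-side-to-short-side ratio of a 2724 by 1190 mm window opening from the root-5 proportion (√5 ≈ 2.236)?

Ratio = 2724 / 1190 ≈ 2.2891.
Ideal root-5 ≈ 2.2361. |2.2891 − 2.2361| / 2.2361 ≈ 2.37% → 2.4%.

2.4%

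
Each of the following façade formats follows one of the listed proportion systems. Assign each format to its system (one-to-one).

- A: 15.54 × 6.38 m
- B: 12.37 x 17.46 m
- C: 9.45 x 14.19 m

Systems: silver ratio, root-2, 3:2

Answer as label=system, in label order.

A=silver ratio, B=root-2, C=3:2

Ratios: A ≈ 2.436; B ≈ 1.411; C ≈ 1.502.
Targets: silver ratio ≈ 2.414; root-2 ≈ 1.414; 3:2 ≈ 1.500.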